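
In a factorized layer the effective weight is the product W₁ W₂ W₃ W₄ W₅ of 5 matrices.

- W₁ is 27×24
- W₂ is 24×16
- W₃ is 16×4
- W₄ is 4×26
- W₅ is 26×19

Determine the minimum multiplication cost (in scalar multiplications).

8156

Adjacent pairs: W₁W₂ = 27·24·16 = 10368; W₂W₃ = 24·16·4 = 1536; W₃W₄ = 16·4·26 = 1664; W₄W₅ = 4·26·19 = 1976.
Length 3: W₁..W₃: k=1: 0+1536+27·24·4=4128; k=2: 10368+0+27·16·4=12096 → min 4128 | W₂..W₄: k=2: 0+1664+24·16·26=11648; k=3: 1536+0+24·4·26=4032 → min 4032 | W₃..W₅: k=3: 0+1976+16·4·19=3192; k=4: 1664+0+16·26·19=9568 → min 3192.
Length 4: W₁..W₄: k=1: 0+4032+27·24·26=20880; k=2: 10368+1664+27·16·26=23264; k=3: 4128+0+27·4·26=6936 → min 6936 | W₂..W₅: k=2: 0+3192+24·16·19=10488; k=3: 1536+1976+24·4·19=5336; k=4: 4032+0+24·26·19=15888 → min 5336.
Length 5: W₁..W₅: k=1: 0+5336+27·24·19=17648; k=2: 10368+3192+27·16·19=21768; k=3: 4128+1976+27·4·19=8156; k=4: 6936+0+27·26·19=20274 → min 8156.
Optimal order: ((W₁ (W₂ W₃)) (W₄ W₅)) with cost 8156.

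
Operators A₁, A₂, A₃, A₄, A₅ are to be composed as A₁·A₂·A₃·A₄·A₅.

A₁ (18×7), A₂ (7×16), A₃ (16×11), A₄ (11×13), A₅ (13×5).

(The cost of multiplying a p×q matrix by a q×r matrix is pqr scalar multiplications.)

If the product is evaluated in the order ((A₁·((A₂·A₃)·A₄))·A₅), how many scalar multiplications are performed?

5041

(A₂·A₃): 7×16 by 16×11 → 7×11, cost 7·16·11 = 1232
((A₂·A₃)·A₄): 7×11 by 11×13 → 7×13, cost 7·11·13 = 1001; cumulative 2233
(A₁·((A₂·A₃)·A₄)): 18×7 by 7×13 → 18×13, cost 18·7·13 = 1638; cumulative 3871
((A₁·((A₂·A₃)·A₄))·A₅): 18×13 by 13×5 → 18×5, cost 18·13·5 = 1170; cumulative 5041
Total: 5041 scalar multiplications.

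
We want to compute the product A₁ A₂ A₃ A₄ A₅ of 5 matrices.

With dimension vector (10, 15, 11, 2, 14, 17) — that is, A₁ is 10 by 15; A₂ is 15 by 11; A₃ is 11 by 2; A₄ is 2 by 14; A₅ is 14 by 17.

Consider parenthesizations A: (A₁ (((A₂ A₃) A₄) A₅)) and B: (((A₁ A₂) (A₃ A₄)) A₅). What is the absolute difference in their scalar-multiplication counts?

992

Order A = (A₁ (((A₂ A₃) A₄) A₅)): (A₂ A₃): 15×11 by 11×2 → 15×2, cost 15·11·2 = 330; ((A₂ A₃) A₄): 15×2 by 2×14 → 15×14, cost 15·2·14 = 420; cumulative 750; (((A₂ A₃) A₄) A₅): 15×14 by 14×17 → 15×17, cost 15·14·17 = 3570; cumulative 4320; (A₁ (((A₂ A₃) A₄) A₅)): 10×15 by 15×17 → 10×17, cost 10·15·17 = 2550; cumulative 6870. Total 6870.
Order B = (((A₁ A₂) (A₃ A₄)) A₅): (A₁ A₂): 10×15 by 15×11 → 10×11, cost 10·15·11 = 1650; (A₃ A₄): 11×2 by 2×14 → 11×14, cost 11·2·14 = 308; ((A₁ A₂) (A₃ A₄)): 10×11 by 11×14 → 10×14, cost 10·11·14 = 1540; cumulative 3498; (((A₁ A₂) (A₃ A₄)) A₅): 10×14 by 14×17 → 10×17, cost 10·14·17 = 2380; cumulative 5878. Total 5878.
Difference: |6870 − 5878| = 992.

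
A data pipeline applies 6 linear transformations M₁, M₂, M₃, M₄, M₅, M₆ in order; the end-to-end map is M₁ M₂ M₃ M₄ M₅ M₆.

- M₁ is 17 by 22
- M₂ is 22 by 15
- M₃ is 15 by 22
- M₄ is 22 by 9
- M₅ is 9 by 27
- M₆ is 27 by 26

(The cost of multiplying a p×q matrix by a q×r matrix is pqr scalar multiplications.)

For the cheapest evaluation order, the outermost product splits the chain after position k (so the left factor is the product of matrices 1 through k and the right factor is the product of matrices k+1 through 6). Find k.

Adjacent pairs: M₁M₂ = 17·22·15 = 5610; M₂M₃ = 22·15·22 = 7260; M₃M₄ = 15·22·9 = 2970; M₄M₅ = 22·9·27 = 5346; M₅M₆ = 9·27·26 = 6318.
Length 3: M₁..M₃: k=1: 0+7260+17·22·22=15488; k=2: 5610+0+17·15·22=11220 → min 11220 | M₂..M₄: k=2: 0+2970+22·15·9=5940; k=3: 7260+0+22·22·9=11616 → min 5940 | M₃..M₅: k=3: 0+5346+15·22·27=14256; k=4: 2970+0+15·9·27=6615 → min 6615 | M₄..M₆: k=4: 0+6318+22·9·26=11466; k=5: 5346+0+22·27·26=20790 → min 11466.
Length 4: M₁..M₄: k=1: 0+5940+17·22·9=9306; k=2: 5610+2970+17·15·9=10875; k=3: 11220+0+17·22·9=14586 → min 9306 | M₂..M₅: k=2: 0+6615+22·15·27=15525; k=3: 7260+5346+22·22·27=25674; k=4: 5940+0+22·9·27=11286 → min 11286 | M₃..M₆: k=3: 0+11466+15·22·26=20046; k=4: 2970+6318+15·9·26=12798; k=5: 6615+0+15·27·26=17145 → min 12798.
Length 5: M₁..M₅: k=1: 0+11286+17·22·27=21384; k=2: 5610+6615+17·15·27=19110; k=3: 11220+5346+17·22·27=26664; k=4: 9306+0+17·9·27=13437 → min 13437 | M₂..M₆: k=2: 0+12798+22·15·26=21378; k=3: 7260+11466+22·22·26=31310; k=4: 5940+6318+22·9·26=17406; k=5: 11286+0+22·27·26=26730 → min 17406.
Top-level splits: k=1: (M₁..M₁)·(M₂..M₆) → 0+17406+17·22·26 = 27130; k=2: (M₁..M₂)·(M₃..M₆) → 5610+12798+17·15·26 = 25038; k=3: (M₁..M₃)·(M₄..M₆) → 11220+11466+17·22·26 = 32410; k=4: (M₁..M₄)·(M₅..M₆) → 9306+6318+17·9·26 = 19602; k=5: (M₁..M₅)·(M₆..M₆) → 13437+0+17·27·26 = 25371.
Best split is after M₄, i.e. k = 4.

4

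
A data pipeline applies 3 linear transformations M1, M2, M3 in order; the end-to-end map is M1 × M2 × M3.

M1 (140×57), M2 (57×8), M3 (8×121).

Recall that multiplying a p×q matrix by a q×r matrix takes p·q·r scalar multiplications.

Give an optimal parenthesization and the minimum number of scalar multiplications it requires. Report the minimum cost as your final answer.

199360

(M1 × (M2 × M3)): cost 1020756.
((M1 × M2) × M3): cost 199360.
Optimal: ((M1 × M2) × M3) with cost 199360.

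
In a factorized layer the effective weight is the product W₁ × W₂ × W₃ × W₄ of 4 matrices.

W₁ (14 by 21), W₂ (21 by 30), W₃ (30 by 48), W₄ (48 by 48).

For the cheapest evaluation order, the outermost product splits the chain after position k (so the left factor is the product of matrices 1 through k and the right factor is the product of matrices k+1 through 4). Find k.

Adjacent pairs: W₁W₂ = 14·21·30 = 8820; W₂W₃ = 21·30·48 = 30240; W₃W₄ = 30·48·48 = 69120.
Length 3: W₁..W₃: k=1: 0+30240+14·21·48=44352; k=2: 8820+0+14·30·48=28980 → min 28980 | W₂..W₄: k=2: 0+69120+21·30·48=99360; k=3: 30240+0+21·48·48=78624 → min 78624.
Top-level splits: k=1: (W₁..W₁)·(W₂..W₄) → 0+78624+14·21·48 = 92736; k=2: (W₁..W₂)·(W₃..W₄) → 8820+69120+14·30·48 = 98100; k=3: (W₁..W₃)·(W₄..W₄) → 28980+0+14·48·48 = 61236.
Best split is after W₃, i.e. k = 3.

3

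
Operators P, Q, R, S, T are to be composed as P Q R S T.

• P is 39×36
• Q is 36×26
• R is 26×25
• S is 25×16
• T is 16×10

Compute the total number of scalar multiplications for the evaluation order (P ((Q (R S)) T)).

(R S): 26×25 by 25×16 → 26×16, cost 26·25·16 = 10400
(Q (R S)): 36×26 by 26×16 → 36×16, cost 36·26·16 = 14976; cumulative 25376
((Q (R S)) T): 36×16 by 16×10 → 36×10, cost 36·16·10 = 5760; cumulative 31136
(P ((Q (R S)) T)): 39×36 by 36×10 → 39×10, cost 39·36·10 = 14040; cumulative 45176
Total: 45176 scalar multiplications.

45176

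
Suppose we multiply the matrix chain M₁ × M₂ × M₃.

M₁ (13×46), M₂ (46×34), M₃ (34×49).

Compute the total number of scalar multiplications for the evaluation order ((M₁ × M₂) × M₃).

(M₁ × M₂): 13×46 by 46×34 → 13×34, cost 13·46·34 = 20332
((M₁ × M₂) × M₃): 13×34 by 34×49 → 13×49, cost 13·34·49 = 21658; cumulative 41990
Total: 41990 scalar multiplications.

41990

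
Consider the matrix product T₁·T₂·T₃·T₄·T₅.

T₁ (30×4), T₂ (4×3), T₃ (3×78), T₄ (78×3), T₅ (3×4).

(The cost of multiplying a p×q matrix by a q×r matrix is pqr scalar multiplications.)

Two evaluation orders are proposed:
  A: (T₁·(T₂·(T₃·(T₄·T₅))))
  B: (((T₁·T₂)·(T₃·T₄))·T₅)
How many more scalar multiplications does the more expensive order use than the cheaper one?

708

Order A = (T₁·(T₂·(T₃·(T₄·T₅)))): (T₄·T₅): 78×3 by 3×4 → 78×4, cost 78·3·4 = 936; (T₃·(T₄·T₅)): 3×78 by 78×4 → 3×4, cost 3·78·4 = 936; cumulative 1872; (T₂·(T₃·(T₄·T₅))): 4×3 by 3×4 → 4×4, cost 4·3·4 = 48; cumulative 1920; (T₁·(T₂·(T₃·(T₄·T₅)))): 30×4 by 4×4 → 30×4, cost 30·4·4 = 480; cumulative 2400. Total 2400.
Order B = (((T₁·T₂)·(T₃·T₄))·T₅): (T₁·T₂): 30×4 by 4×3 → 30×3, cost 30·4·3 = 360; (T₃·T₄): 3×78 by 78×3 → 3×3, cost 3·78·3 = 702; ((T₁·T₂)·(T₃·T₄)): 30×3 by 3×3 → 30×3, cost 30·3·3 = 270; cumulative 1332; (((T₁·T₂)·(T₃·T₄))·T₅): 30×3 by 3×4 → 30×4, cost 30·3·4 = 360; cumulative 1692. Total 1692.
Difference: |2400 − 1692| = 708.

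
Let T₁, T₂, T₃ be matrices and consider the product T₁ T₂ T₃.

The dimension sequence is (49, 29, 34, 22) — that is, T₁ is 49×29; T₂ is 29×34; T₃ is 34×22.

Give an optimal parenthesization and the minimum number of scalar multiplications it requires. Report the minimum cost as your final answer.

(T₁ (T₂ T₃)): cost 52954.
((T₁ T₂) T₃): cost 84966.
Optimal: (T₁ (T₂ T₃)) with cost 52954.

52954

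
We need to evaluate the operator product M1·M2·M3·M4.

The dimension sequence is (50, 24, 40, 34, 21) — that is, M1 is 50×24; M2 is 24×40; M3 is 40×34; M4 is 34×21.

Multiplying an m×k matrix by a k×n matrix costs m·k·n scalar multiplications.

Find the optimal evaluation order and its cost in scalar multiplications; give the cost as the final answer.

Adjacent pairs: M1M2 = 50·24·40 = 48000; M2M3 = 24·40·34 = 32640; M3M4 = 40·34·21 = 28560.
Length 3: M1..M3: k=1: 0+32640+50·24·34=73440; k=2: 48000+0+50·40·34=116000 → min 73440 | M2..M4: k=2: 0+28560+24·40·21=48720; k=3: 32640+0+24·34·21=49776 → min 48720.
Length 4: M1..M4: k=1: 0+48720+50·24·21=73920; k=2: 48000+28560+50·40·21=118560; k=3: 73440+0+50·34·21=109140 → min 73920.
Optimal parenthesization: (M1·(M2·(M3·M4))) with cost 73920.

73920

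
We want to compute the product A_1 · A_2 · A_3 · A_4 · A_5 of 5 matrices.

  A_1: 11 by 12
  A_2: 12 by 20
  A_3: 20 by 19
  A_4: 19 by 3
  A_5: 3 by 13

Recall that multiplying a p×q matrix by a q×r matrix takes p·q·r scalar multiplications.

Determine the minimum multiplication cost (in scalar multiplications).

Adjacent pairs: A_1A_2 = 11·12·20 = 2640; A_2A_3 = 12·20·19 = 4560; A_3A_4 = 20·19·3 = 1140; A_4A_5 = 19·3·13 = 741.
Length 3: A_1..A_3: k=1: 0+4560+11·12·19=7068; k=2: 2640+0+11·20·19=6820 → min 6820 | A_2..A_4: k=2: 0+1140+12·20·3=1860; k=3: 4560+0+12·19·3=5244 → min 1860 | A_3..A_5: k=3: 0+741+20·19·13=5681; k=4: 1140+0+20·3·13=1920 → min 1920.
Length 4: A_1..A_4: k=1: 0+1860+11·12·3=2256; k=2: 2640+1140+11·20·3=4440; k=3: 6820+0+11·19·3=7447 → min 2256 | A_2..A_5: k=2: 0+1920+12·20·13=5040; k=3: 4560+741+12·19·13=8265; k=4: 1860+0+12·3·13=2328 → min 2328.
Length 5: A_1..A_5: k=1: 0+2328+11·12·13=4044; k=2: 2640+1920+11·20·13=7420; k=3: 6820+741+11·19·13=10278; k=4: 2256+0+11·3·13=2685 → min 2685.
Optimal order: ((A_1 · (A_2 · (A_3 · A_4))) · A_5) with cost 2685.

2685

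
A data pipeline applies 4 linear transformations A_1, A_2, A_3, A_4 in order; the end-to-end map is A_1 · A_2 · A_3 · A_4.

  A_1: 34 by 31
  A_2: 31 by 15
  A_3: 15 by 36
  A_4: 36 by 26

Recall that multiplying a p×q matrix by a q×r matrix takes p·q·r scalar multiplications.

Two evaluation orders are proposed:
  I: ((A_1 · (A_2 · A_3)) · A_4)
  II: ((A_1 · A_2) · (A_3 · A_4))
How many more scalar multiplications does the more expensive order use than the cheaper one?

43398

Order I = ((A_1 · (A_2 · A_3)) · A_4): (A_2 · A_3): 31×15 by 15×36 → 31×36, cost 31·15·36 = 16740; (A_1 · (A_2 · A_3)): 34×31 by 31×36 → 34×36, cost 34·31·36 = 37944; cumulative 54684; ((A_1 · (A_2 · A_3)) · A_4): 34×36 by 36×26 → 34×26, cost 34·36·26 = 31824; cumulative 86508. Total 86508.
Order II = ((A_1 · A_2) · (A_3 · A_4)): (A_1 · A_2): 34×31 by 31×15 → 34×15, cost 34·31·15 = 15810; (A_3 · A_4): 15×36 by 36×26 → 15×26, cost 15·36·26 = 14040; ((A_1 · A_2) · (A_3 · A_4)): 34×15 by 15×26 → 34×26, cost 34·15·26 = 13260; cumulative 43110. Total 43110.
Difference: |86508 − 43110| = 43398.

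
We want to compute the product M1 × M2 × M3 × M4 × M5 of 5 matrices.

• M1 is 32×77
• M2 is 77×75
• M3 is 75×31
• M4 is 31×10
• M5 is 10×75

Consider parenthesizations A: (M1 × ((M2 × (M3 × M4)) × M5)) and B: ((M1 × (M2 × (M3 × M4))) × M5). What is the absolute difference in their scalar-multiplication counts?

Order A = (M1 × ((M2 × (M3 × M4)) × M5)): (M3 × M4): 75×31 by 31×10 → 75×10, cost 75·31·10 = 23250; (M2 × (M3 × M4)): 77×75 by 75×10 → 77×10, cost 77·75·10 = 57750; cumulative 81000; ((M2 × (M3 × M4)) × M5): 77×10 by 10×75 → 77×75, cost 77·10·75 = 57750; cumulative 138750; (M1 × ((M2 × (M3 × M4)) × M5)): 32×77 by 77×75 → 32×75, cost 32·77·75 = 184800; cumulative 323550. Total 323550.
Order B = ((M1 × (M2 × (M3 × M4))) × M5): (M3 × M4): 75×31 by 31×10 → 75×10, cost 75·31·10 = 23250; (M2 × (M3 × M4)): 77×75 by 75×10 → 77×10, cost 77·75·10 = 57750; cumulative 81000; (M1 × (M2 × (M3 × M4))): 32×77 by 77×10 → 32×10, cost 32·77·10 = 24640; cumulative 105640; ((M1 × (M2 × (M3 × M4))) × M5): 32×10 by 10×75 → 32×75, cost 32·10·75 = 24000; cumulative 129640. Total 129640.
Difference: |323550 − 129640| = 193910.

193910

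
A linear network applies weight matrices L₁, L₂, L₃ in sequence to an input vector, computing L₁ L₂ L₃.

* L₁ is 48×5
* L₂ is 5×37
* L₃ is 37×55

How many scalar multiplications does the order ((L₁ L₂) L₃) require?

(L₁ L₂): 48×5 by 5×37 → 48×37, cost 48·5·37 = 8880
((L₁ L₂) L₃): 48×37 by 37×55 → 48×55, cost 48·37·55 = 97680; cumulative 106560
Total: 106560 scalar multiplications.

106560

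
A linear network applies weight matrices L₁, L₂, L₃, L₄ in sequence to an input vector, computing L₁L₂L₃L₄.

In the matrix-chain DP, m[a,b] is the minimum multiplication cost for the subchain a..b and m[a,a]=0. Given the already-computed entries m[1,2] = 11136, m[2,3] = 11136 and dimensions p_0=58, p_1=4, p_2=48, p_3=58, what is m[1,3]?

m[1,3] = min over k∈[1,2] of m[1,k]+m[k+1,3]+p_{0}·p_k·p_{3}.
k=1: 0 + 11136 + 58·4·58 = 24592; k=2: 11136 + 0 + 58·48·58 = 172608.
Minimum: 24592 at k=1.

24592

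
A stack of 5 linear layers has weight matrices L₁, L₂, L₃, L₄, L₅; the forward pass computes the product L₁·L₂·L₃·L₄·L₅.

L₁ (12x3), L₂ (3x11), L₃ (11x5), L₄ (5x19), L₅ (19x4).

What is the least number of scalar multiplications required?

749

Adjacent pairs: L₁L₂ = 12·3·11 = 396; L₂L₃ = 3·11·5 = 165; L₃L₄ = 11·5·19 = 1045; L₄L₅ = 5·19·4 = 380.
Length 3: L₁..L₃: k=1: 0+165+12·3·5=345; k=2: 396+0+12·11·5=1056 → min 345 | L₂..L₄: k=2: 0+1045+3·11·19=1672; k=3: 165+0+3·5·19=450 → min 450 | L₃..L₅: k=3: 0+380+11·5·4=600; k=4: 1045+0+11·19·4=1881 → min 600.
Length 4: L₁..L₄: k=1: 0+450+12·3·19=1134; k=2: 396+1045+12·11·19=3949; k=3: 345+0+12·5·19=1485 → min 1134 | L₂..L₅: k=2: 0+600+3·11·4=732; k=3: 165+380+3·5·4=605; k=4: 450+0+3·19·4=678 → min 605.
Length 5: L₁..L₅: k=1: 0+605+12·3·4=749; k=2: 396+600+12·11·4=1524; k=3: 345+380+12·5·4=965; k=4: 1134+0+12·19·4=2046 → min 749.
Optimal order: (L₁·((L₂·L₃)·(L₄·L₅))) with cost 749.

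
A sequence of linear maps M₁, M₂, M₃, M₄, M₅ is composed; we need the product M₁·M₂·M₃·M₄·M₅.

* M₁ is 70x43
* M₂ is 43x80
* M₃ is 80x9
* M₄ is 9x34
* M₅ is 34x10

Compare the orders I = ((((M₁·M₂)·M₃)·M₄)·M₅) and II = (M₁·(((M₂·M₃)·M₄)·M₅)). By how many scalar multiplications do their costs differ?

Order I = ((((M₁·M₂)·M₃)·M₄)·M₅): (M₁·M₂): 70×43 by 43×80 → 70×80, cost 70·43·80 = 240800; ((M₁·M₂)·M₃): 70×80 by 80×9 → 70×9, cost 70·80·9 = 50400; cumulative 291200; (((M₁·M₂)·M₃)·M₄): 70×9 by 9×34 → 70×34, cost 70·9·34 = 21420; cumulative 312620; ((((M₁·M₂)·M₃)·M₄)·M₅): 70×34 by 34×10 → 70×10, cost 70·34·10 = 23800; cumulative 336420. Total 336420.
Order II = (M₁·(((M₂·M₃)·M₄)·M₅)): (M₂·M₃): 43×80 by 80×9 → 43×9, cost 43·80·9 = 30960; ((M₂·M₃)·M₄): 43×9 by 9×34 → 43×34, cost 43·9·34 = 13158; cumulative 44118; (((M₂·M₃)·M₄)·M₅): 43×34 by 34×10 → 43×10, cost 43·34·10 = 14620; cumulative 58738; (M₁·(((M₂·M₃)·M₄)·M₅)): 70×43 by 43×10 → 70×10, cost 70·43·10 = 30100; cumulative 88838. Total 88838.
Difference: |336420 − 88838| = 247582.

247582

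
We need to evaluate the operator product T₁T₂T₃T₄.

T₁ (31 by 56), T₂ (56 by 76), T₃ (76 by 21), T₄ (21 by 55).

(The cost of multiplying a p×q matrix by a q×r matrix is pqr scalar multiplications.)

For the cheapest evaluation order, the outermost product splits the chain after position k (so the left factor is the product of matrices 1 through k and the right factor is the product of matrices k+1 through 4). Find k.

3

Adjacent pairs: T₁T₂ = 31·56·76 = 131936; T₂T₃ = 56·76·21 = 89376; T₃T₄ = 76·21·55 = 87780.
Length 3: T₁..T₃: k=1: 0+89376+31·56·21=125832; k=2: 131936+0+31·76·21=181412 → min 125832 | T₂..T₄: k=2: 0+87780+56·76·55=321860; k=3: 89376+0+56·21·55=154056 → min 154056.
Top-level splits: k=1: (T₁..T₁)·(T₂..T₄) → 0+154056+31·56·55 = 249536; k=2: (T₁..T₂)·(T₃..T₄) → 131936+87780+31·76·55 = 349296; k=3: (T₁..T₃)·(T₄..T₄) → 125832+0+31·21·55 = 161637.
Best split is after T₃, i.e. k = 3.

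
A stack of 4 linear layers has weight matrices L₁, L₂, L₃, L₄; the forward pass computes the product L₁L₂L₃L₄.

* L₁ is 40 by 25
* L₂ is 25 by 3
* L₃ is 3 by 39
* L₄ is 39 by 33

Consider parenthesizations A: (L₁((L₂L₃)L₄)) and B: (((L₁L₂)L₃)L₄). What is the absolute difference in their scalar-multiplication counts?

8940

Order A = (L₁((L₂L₃)L₄)): (L₂L₃): 25×3 by 3×39 → 25×39, cost 25·3·39 = 2925; ((L₂L₃)L₄): 25×39 by 39×33 → 25×33, cost 25·39·33 = 32175; cumulative 35100; (L₁((L₂L₃)L₄)): 40×25 by 25×33 → 40×33, cost 40·25·33 = 33000; cumulative 68100. Total 68100.
Order B = (((L₁L₂)L₃)L₄): (L₁L₂): 40×25 by 25×3 → 40×3, cost 40·25·3 = 3000; ((L₁L₂)L₃): 40×3 by 3×39 → 40×39, cost 40·3·39 = 4680; cumulative 7680; (((L₁L₂)L₃)L₄): 40×39 by 39×33 → 40×33, cost 40·39·33 = 51480; cumulative 59160. Total 59160.
Difference: |68100 − 59160| = 8940.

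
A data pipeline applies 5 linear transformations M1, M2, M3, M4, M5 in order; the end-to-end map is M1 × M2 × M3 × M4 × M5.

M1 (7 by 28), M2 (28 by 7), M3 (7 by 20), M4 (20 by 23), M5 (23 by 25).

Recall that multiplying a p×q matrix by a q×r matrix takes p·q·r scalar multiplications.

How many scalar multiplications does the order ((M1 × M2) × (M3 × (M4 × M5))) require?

17597

(M1 × M2): 7×28 by 28×7 → 7×7, cost 7·28·7 = 1372
(M4 × M5): 20×23 by 23×25 → 20×25, cost 20·23·25 = 11500
(M3 × (M4 × M5)): 7×20 by 20×25 → 7×25, cost 7·20·25 = 3500; cumulative 15000
((M1 × M2) × (M3 × (M4 × M5))): 7×7 by 7×25 → 7×25, cost 7·7·25 = 1225; cumulative 17597
Total: 17597 scalar multiplications.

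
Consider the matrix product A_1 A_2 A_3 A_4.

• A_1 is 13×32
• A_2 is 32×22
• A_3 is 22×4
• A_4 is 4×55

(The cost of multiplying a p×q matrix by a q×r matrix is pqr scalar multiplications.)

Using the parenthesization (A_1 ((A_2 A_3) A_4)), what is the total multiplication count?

(A_2 A_3): 32×22 by 22×4 → 32×4, cost 32·22·4 = 2816
((A_2 A_3) A_4): 32×4 by 4×55 → 32×55, cost 32·4·55 = 7040; cumulative 9856
(A_1 ((A_2 A_3) A_4)): 13×32 by 32×55 → 13×55, cost 13·32·55 = 22880; cumulative 32736
Total: 32736 scalar multiplications.

32736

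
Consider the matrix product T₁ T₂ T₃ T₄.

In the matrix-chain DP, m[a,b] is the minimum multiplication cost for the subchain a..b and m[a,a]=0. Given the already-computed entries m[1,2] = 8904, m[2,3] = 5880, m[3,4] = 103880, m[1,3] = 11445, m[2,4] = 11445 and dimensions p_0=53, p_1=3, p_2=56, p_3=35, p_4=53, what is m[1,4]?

m[1,4] = min over k∈[1,3] of m[1,k]+m[k+1,4]+p_{0}·p_k·p_{4}.
k=1: 0 + 11445 + 53·3·53 = 19872; k=2: 8904 + 103880 + 53·56·53 = 270088; k=3: 11445 + 0 + 53·35·53 = 109760.
Minimum: 19872 at k=1.

19872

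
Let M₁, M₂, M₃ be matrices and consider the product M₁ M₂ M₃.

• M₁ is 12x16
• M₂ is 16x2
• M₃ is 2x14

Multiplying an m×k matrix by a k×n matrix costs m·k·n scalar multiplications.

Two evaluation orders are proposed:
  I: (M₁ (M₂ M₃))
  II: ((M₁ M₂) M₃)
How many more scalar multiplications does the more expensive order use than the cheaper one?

Order I = (M₁ (M₂ M₃)): (M₂ M₃): 16×2 by 2×14 → 16×14, cost 16·2·14 = 448; (M₁ (M₂ M₃)): 12×16 by 16×14 → 12×14, cost 12·16·14 = 2688; cumulative 3136. Total 3136.
Order II = ((M₁ M₂) M₃): (M₁ M₂): 12×16 by 16×2 → 12×2, cost 12·16·2 = 384; ((M₁ M₂) M₃): 12×2 by 2×14 → 12×14, cost 12·2·14 = 336; cumulative 720. Total 720.
Difference: |3136 − 720| = 2416.

2416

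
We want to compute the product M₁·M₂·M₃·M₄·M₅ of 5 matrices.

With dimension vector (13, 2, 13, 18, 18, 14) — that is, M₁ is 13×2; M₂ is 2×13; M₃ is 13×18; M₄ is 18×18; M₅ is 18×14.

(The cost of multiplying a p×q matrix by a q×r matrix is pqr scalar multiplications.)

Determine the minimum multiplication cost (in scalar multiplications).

Adjacent pairs: M₁M₂ = 13·2·13 = 338; M₂M₃ = 2·13·18 = 468; M₃M₄ = 13·18·18 = 4212; M₄M₅ = 18·18·14 = 4536.
Length 3: M₁..M₃: k=1: 0+468+13·2·18=936; k=2: 338+0+13·13·18=3380 → min 936 | M₂..M₄: k=2: 0+4212+2·13·18=4680; k=3: 468+0+2·18·18=1116 → min 1116 | M₃..M₅: k=3: 0+4536+13·18·14=7812; k=4: 4212+0+13·18·14=7488 → min 7488.
Length 4: M₁..M₄: k=1: 0+1116+13·2·18=1584; k=2: 338+4212+13·13·18=7592; k=3: 936+0+13·18·18=5148 → min 1584 | M₂..M₅: k=2: 0+7488+2·13·14=7852; k=3: 468+4536+2·18·14=5508; k=4: 1116+0+2·18·14=1620 → min 1620.
Length 5: M₁..M₅: k=1: 0+1620+13·2·14=1984; k=2: 338+7488+13·13·14=10192; k=3: 936+4536+13·18·14=8748; k=4: 1584+0+13·18·14=4860 → min 1984.
Optimal order: (M₁·(((M₂·M₃)·M₄)·M₅)) with cost 1984.

1984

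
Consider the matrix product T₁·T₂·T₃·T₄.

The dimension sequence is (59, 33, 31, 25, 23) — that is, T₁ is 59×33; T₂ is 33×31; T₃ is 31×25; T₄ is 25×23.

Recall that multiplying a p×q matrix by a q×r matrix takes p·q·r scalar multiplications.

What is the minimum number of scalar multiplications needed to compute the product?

Adjacent pairs: T₁T₂ = 59·33·31 = 60357; T₂T₃ = 33·31·25 = 25575; T₃T₄ = 31·25·23 = 17825.
Length 3: T₁..T₃: k=1: 0+25575+59·33·25=74250; k=2: 60357+0+59·31·25=106082 → min 74250 | T₂..T₄: k=2: 0+17825+33·31·23=41354; k=3: 25575+0+33·25·23=44550 → min 41354.
Length 4: T₁..T₄: k=1: 0+41354+59·33·23=86135; k=2: 60357+17825+59·31·23=120249; k=3: 74250+0+59·25·23=108175 → min 86135.
Optimal order: (T₁·(T₂·(T₃·T₄))) with cost 86135.

86135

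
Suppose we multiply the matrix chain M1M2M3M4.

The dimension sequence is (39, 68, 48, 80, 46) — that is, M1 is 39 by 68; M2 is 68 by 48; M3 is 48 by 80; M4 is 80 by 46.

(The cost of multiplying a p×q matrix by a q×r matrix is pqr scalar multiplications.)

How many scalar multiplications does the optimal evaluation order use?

Adjacent pairs: M1M2 = 39·68·48 = 127296; M2M3 = 68·48·80 = 261120; M3M4 = 48·80·46 = 176640.
Length 3: M1..M3: k=1: 0+261120+39·68·80=473280; k=2: 127296+0+39·48·80=277056 → min 277056 | M2..M4: k=2: 0+176640+68·48·46=326784; k=3: 261120+0+68·80·46=511360 → min 326784.
Length 4: M1..M4: k=1: 0+326784+39·68·46=448776; k=2: 127296+176640+39·48·46=390048; k=3: 277056+0+39·80·46=420576 → min 390048.
Optimal order: ((M1M2)(M3M4)) with cost 390048.

390048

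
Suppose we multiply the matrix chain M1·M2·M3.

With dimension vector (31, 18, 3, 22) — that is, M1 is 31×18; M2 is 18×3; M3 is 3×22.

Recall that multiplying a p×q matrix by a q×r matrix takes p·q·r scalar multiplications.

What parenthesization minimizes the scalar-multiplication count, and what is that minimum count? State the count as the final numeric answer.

(M1·(M2·M3)): cost 13464.
((M1·M2)·M3): cost 3720.
Optimal: ((M1·M2)·M3) with cost 3720.

3720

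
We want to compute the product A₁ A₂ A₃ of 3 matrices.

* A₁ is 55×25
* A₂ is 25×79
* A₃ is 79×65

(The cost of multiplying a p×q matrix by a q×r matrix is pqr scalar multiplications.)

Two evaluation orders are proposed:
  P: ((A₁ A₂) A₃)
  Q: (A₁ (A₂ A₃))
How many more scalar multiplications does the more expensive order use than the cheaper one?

Order P = ((A₁ A₂) A₃): (A₁ A₂): 55×25 by 25×79 → 55×79, cost 55·25·79 = 108625; ((A₁ A₂) A₃): 55×79 by 79×65 → 55×65, cost 55·79·65 = 282425; cumulative 391050. Total 391050.
Order Q = (A₁ (A₂ A₃)): (A₂ A₃): 25×79 by 79×65 → 25×65, cost 25·79·65 = 128375; (A₁ (A₂ A₃)): 55×25 by 25×65 → 55×65, cost 55·25·65 = 89375; cumulative 217750. Total 217750.
Difference: |391050 − 217750| = 173300.

173300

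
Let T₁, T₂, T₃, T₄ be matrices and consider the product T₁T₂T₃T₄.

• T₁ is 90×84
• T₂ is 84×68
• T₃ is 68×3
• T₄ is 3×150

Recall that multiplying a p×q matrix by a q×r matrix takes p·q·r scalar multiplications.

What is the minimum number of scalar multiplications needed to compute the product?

Adjacent pairs: T₁T₂ = 90·84·68 = 514080; T₂T₃ = 84·68·3 = 17136; T₃T₄ = 68·3·150 = 30600.
Length 3: T₁..T₃: k=1: 0+17136+90·84·3=39816; k=2: 514080+0+90·68·3=532440 → min 39816 | T₂..T₄: k=2: 0+30600+84·68·150=887400; k=3: 17136+0+84·3·150=54936 → min 54936.
Length 4: T₁..T₄: k=1: 0+54936+90·84·150=1188936; k=2: 514080+30600+90·68·150=1462680; k=3: 39816+0+90·3·150=80316 → min 80316.
Optimal order: ((T₁(T₂T₃))T₄) with cost 80316.

80316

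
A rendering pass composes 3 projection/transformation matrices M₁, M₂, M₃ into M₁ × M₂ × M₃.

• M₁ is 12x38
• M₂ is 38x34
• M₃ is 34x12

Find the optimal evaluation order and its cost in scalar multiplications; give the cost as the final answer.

20400

(M₁ × (M₂ × M₃)): cost 20976.
((M₁ × M₂) × M₃): cost 20400.
Optimal: ((M₁ × M₂) × M₃) with cost 20400.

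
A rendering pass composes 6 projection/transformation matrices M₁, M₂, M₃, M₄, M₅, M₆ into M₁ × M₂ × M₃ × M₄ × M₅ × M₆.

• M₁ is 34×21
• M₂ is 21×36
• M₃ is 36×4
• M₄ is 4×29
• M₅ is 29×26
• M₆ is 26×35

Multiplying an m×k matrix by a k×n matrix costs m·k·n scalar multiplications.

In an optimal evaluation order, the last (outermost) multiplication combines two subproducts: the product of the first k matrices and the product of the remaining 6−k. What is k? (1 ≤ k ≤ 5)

3

Adjacent pairs: M₁M₂ = 34·21·36 = 25704; M₂M₃ = 21·36·4 = 3024; M₃M₄ = 36·4·29 = 4176; M₄M₅ = 4·29·26 = 3016; M₅M₆ = 29·26·35 = 26390.
Length 3: M₁..M₃: k=1: 0+3024+34·21·4=5880; k=2: 25704+0+34·36·4=30600 → min 5880 | M₂..M₄: k=2: 0+4176+21·36·29=26100; k=3: 3024+0+21·4·29=5460 → min 5460 | M₃..M₅: k=3: 0+3016+36·4·26=6760; k=4: 4176+0+36·29·26=31320 → min 6760 | M₄..M₆: k=4: 0+26390+4·29·35=30450; k=5: 3016+0+4·26·35=6656 → min 6656.
Length 4: M₁..M₄: k=1: 0+5460+34·21·29=26166; k=2: 25704+4176+34·36·29=65376; k=3: 5880+0+34·4·29=9824 → min 9824 | M₂..M₅: k=2: 0+6760+21·36·26=26416; k=3: 3024+3016+21·4·26=8224; k=4: 5460+0+21·29·26=21294 → min 8224 | M₃..M₆: k=3: 0+6656+36·4·35=11696; k=4: 4176+26390+36·29·35=67106; k=5: 6760+0+36·26·35=39520 → min 11696.
Length 5: M₁..M₅: k=1: 0+8224+34·21·26=26788; k=2: 25704+6760+34·36·26=64288; k=3: 5880+3016+34·4·26=12432; k=4: 9824+0+34·29·26=35460 → min 12432 | M₂..M₆: k=2: 0+11696+21·36·35=38156; k=3: 3024+6656+21·4·35=12620; k=4: 5460+26390+21·29·35=53165; k=5: 8224+0+21·26·35=27334 → min 12620.
Top-level splits: k=1: (M₁..M₁)·(M₂..M₆) → 0+12620+34·21·35 = 37610; k=2: (M₁..M₂)·(M₃..M₆) → 25704+11696+34·36·35 = 80240; k=3: (M₁..M₃)·(M₄..M₆) → 5880+6656+34·4·35 = 17296; k=4: (M₁..M₄)·(M₅..M₆) → 9824+26390+34·29·35 = 70724; k=5: (M₁..M₅)·(M₆..M₆) → 12432+0+34·26·35 = 43372.
Best split is after M₃, i.e. k = 3.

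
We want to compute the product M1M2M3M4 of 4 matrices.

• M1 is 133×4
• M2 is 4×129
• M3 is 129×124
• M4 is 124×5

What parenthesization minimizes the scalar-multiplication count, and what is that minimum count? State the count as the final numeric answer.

Adjacent pairs: M1M2 = 133·4·129 = 68628; M2M3 = 4·129·124 = 63984; M3M4 = 129·124·5 = 79980.
Length 3: M1..M3: k=1: 0+63984+133·4·124=129952; k=2: 68628+0+133·129·124=2196096 → min 129952 | M2..M4: k=2: 0+79980+4·129·5=82560; k=3: 63984+0+4·124·5=66464 → min 66464.
Length 4: M1..M4: k=1: 0+66464+133·4·5=69124; k=2: 68628+79980+133·129·5=234393; k=3: 129952+0+133·124·5=212412 → min 69124.
Optimal parenthesization: (M1((M2M3)M4)) with cost 69124.

69124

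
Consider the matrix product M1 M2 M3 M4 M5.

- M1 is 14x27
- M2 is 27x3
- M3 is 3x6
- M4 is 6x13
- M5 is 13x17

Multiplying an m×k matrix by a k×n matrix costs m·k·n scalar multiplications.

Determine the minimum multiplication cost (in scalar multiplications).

Adjacent pairs: M1M2 = 14·27·3 = 1134; M2M3 = 27·3·6 = 486; M3M4 = 3·6·13 = 234; M4M5 = 6·13·17 = 1326.
Length 3: M1..M3: k=1: 0+486+14·27·6=2754; k=2: 1134+0+14·3·6=1386 → min 1386 | M2..M4: k=2: 0+234+27·3·13=1287; k=3: 486+0+27·6·13=2592 → min 1287 | M3..M5: k=3: 0+1326+3·6·17=1632; k=4: 234+0+3·13·17=897 → min 897.
Length 4: M1..M4: k=1: 0+1287+14·27·13=6201; k=2: 1134+234+14·3·13=1914; k=3: 1386+0+14·6·13=2478 → min 1914 | M2..M5: k=2: 0+897+27·3·17=2274; k=3: 486+1326+27·6·17=4566; k=4: 1287+0+27·13·17=7254 → min 2274.
Length 5: M1..M5: k=1: 0+2274+14·27·17=8700; k=2: 1134+897+14·3·17=2745; k=3: 1386+1326+14·6·17=4140; k=4: 1914+0+14·13·17=5008 → min 2745.
Optimal order: ((M1 M2) ((M3 M4) M5)) with cost 2745.

2745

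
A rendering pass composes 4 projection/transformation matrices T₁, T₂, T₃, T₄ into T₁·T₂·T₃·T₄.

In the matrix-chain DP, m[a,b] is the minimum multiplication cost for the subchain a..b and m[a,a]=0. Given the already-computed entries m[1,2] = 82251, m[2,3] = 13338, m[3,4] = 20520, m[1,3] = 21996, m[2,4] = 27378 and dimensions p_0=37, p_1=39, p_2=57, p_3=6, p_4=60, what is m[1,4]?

35316

m[1,4] = min over k∈[1,3] of m[1,k]+m[k+1,4]+p_{0}·p_k·p_{4}.
k=1: 0 + 27378 + 37·39·60 = 113958; k=2: 82251 + 20520 + 37·57·60 = 229311; k=3: 21996 + 0 + 37·6·60 = 35316.
Minimum: 35316 at k=3.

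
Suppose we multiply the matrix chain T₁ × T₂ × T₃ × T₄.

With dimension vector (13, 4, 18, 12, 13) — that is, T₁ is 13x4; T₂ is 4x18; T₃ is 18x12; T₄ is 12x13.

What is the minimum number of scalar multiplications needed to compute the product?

Adjacent pairs: T₁T₂ = 13·4·18 = 936; T₂T₃ = 4·18·12 = 864; T₃T₄ = 18·12·13 = 2808.
Length 3: T₁..T₃: k=1: 0+864+13·4·12=1488; k=2: 936+0+13·18·12=3744 → min 1488 | T₂..T₄: k=2: 0+2808+4·18·13=3744; k=3: 864+0+4·12·13=1488 → min 1488.
Length 4: T₁..T₄: k=1: 0+1488+13·4·13=2164; k=2: 936+2808+13·18·13=6786; k=3: 1488+0+13·12·13=3516 → min 2164.
Optimal order: (T₁ × ((T₂ × T₃) × T₄)) with cost 2164.

2164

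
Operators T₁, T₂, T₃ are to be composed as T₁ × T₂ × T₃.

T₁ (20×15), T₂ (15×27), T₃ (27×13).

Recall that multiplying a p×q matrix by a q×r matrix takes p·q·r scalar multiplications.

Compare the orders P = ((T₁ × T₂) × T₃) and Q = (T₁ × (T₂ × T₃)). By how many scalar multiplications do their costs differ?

5955

Order P = ((T₁ × T₂) × T₃): (T₁ × T₂): 20×15 by 15×27 → 20×27, cost 20·15·27 = 8100; ((T₁ × T₂) × T₃): 20×27 by 27×13 → 20×13, cost 20·27·13 = 7020; cumulative 15120. Total 15120.
Order Q = (T₁ × (T₂ × T₃)): (T₂ × T₃): 15×27 by 27×13 → 15×13, cost 15·27·13 = 5265; (T₁ × (T₂ × T₃)): 20×15 by 15×13 → 20×13, cost 20·15·13 = 3900; cumulative 9165. Total 9165.
Difference: |15120 − 9165| = 5955.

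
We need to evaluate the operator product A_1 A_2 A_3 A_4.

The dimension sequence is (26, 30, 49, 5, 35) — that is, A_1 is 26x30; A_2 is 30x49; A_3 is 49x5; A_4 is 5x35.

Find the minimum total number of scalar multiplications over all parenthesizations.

Adjacent pairs: A_1A_2 = 26·30·49 = 38220; A_2A_3 = 30·49·5 = 7350; A_3A_4 = 49·5·35 = 8575.
Length 3: A_1..A_3: k=1: 0+7350+26·30·5=11250; k=2: 38220+0+26·49·5=44590 → min 11250 | A_2..A_4: k=2: 0+8575+30·49·35=60025; k=3: 7350+0+30·5·35=12600 → min 12600.
Length 4: A_1..A_4: k=1: 0+12600+26·30·35=39900; k=2: 38220+8575+26·49·35=91385; k=3: 11250+0+26·5·35=15800 → min 15800.
Optimal order: ((A_1 (A_2 A_3)) A_4) with cost 15800.

15800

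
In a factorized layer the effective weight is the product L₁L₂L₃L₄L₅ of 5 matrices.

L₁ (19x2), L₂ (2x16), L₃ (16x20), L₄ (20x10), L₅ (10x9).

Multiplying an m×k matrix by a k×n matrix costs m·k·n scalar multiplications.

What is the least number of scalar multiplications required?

1562

Adjacent pairs: L₁L₂ = 19·2·16 = 608; L₂L₃ = 2·16·20 = 640; L₃L₄ = 16·20·10 = 3200; L₄L₅ = 20·10·9 = 1800.
Length 3: L₁..L₃: k=1: 0+640+19·2·20=1400; k=2: 608+0+19·16·20=6688 → min 1400 | L₂..L₄: k=2: 0+3200+2·16·10=3520; k=3: 640+0+2·20·10=1040 → min 1040 | L₃..L₅: k=3: 0+1800+16·20·9=4680; k=4: 3200+0+16·10·9=4640 → min 4640.
Length 4: L₁..L₄: k=1: 0+1040+19·2·10=1420; k=2: 608+3200+19·16·10=6848; k=3: 1400+0+19·20·10=5200 → min 1420 | L₂..L₅: k=2: 0+4640+2·16·9=4928; k=3: 640+1800+2·20·9=2800; k=4: 1040+0+2·10·9=1220 → min 1220.
Length 5: L₁..L₅: k=1: 0+1220+19·2·9=1562; k=2: 608+4640+19·16·9=7984; k=3: 1400+1800+19·20·9=6620; k=4: 1420+0+19·10·9=3130 → min 1562.
Optimal order: (L₁(((L₂L₃)L₄)L₅)) with cost 1562.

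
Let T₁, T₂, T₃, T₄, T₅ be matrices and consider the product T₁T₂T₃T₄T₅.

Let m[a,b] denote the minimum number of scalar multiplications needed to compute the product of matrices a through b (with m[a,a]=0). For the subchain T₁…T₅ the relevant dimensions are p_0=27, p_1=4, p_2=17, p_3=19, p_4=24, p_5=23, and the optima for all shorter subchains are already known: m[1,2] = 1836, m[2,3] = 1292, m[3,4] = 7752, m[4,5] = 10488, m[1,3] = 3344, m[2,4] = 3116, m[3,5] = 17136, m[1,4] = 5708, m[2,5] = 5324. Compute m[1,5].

7808

m[1,5] = min over k∈[1,4] of m[1,k]+m[k+1,5]+p_{0}·p_k·p_{5}.
k=1: 0 + 5324 + 27·4·23 = 7808; k=2: 1836 + 17136 + 27·17·23 = 29529; k=3: 3344 + 10488 + 27·19·23 = 25631; k=4: 5708 + 0 + 27·24·23 = 20612.
Minimum: 7808 at k=1.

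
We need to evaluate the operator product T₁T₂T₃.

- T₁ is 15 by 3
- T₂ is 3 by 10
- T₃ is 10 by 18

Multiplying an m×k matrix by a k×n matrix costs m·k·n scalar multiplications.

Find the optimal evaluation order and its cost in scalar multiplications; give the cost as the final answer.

(T₁(T₂T₃)): cost 1350.
((T₁T₂)T₃): cost 3150.
Optimal: (T₁(T₂T₃)) with cost 1350.

1350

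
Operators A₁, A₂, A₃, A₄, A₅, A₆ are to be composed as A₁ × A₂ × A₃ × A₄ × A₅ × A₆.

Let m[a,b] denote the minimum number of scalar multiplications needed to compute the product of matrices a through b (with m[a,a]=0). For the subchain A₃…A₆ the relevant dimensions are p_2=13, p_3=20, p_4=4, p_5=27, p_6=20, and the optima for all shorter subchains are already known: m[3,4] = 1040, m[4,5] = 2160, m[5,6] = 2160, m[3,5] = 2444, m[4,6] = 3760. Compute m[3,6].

m[3,6] = min over k∈[3,5] of m[3,k]+m[k+1,6]+p_{2}·p_k·p_{6}.
k=3: 0 + 3760 + 13·20·20 = 8960; k=4: 1040 + 2160 + 13·4·20 = 4240; k=5: 2444 + 0 + 13·27·20 = 9464.
Minimum: 4240 at k=4.

4240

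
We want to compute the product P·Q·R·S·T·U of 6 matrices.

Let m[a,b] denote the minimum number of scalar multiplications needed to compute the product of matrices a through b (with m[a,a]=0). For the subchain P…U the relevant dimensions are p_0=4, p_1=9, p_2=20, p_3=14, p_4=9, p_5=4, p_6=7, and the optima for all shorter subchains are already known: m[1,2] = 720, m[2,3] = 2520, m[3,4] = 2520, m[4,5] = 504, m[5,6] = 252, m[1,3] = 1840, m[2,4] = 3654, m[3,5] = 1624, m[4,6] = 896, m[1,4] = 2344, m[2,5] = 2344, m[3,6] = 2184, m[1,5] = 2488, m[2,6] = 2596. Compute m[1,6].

2600

m[1,6] = min over k∈[1,5] of m[1,k]+m[k+1,6]+p_{0}·p_k·p_{6}.
k=1: 0 + 2596 + 4·9·7 = 2848; k=2: 720 + 2184 + 4·20·7 = 3464; k=3: 1840 + 896 + 4·14·7 = 3128; k=4: 2344 + 252 + 4·9·7 = 2848; k=5: 2488 + 0 + 4·4·7 = 2600.
Minimum: 2600 at k=5.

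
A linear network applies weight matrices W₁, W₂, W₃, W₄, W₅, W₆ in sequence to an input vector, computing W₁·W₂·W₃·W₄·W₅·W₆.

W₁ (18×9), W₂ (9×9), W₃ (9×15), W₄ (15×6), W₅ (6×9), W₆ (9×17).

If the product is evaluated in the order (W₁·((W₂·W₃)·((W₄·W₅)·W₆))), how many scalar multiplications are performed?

(W₂·W₃): 9×9 by 9×15 → 9×15, cost 9·9·15 = 1215
(W₄·W₅): 15×6 by 6×9 → 15×9, cost 15·6·9 = 810
((W₄·W₅)·W₆): 15×9 by 9×17 → 15×17, cost 15·9·17 = 2295; cumulative 3105
((W₂·W₃)·((W₄·W₅)·W₆)): 9×15 by 15×17 → 9×17, cost 9·15·17 = 2295; cumulative 6615
(W₁·((W₂·W₃)·((W₄·W₅)·W₆))): 18×9 by 9×17 → 18×17, cost 18·9·17 = 2754; cumulative 9369
Total: 9369 scalar multiplications.

9369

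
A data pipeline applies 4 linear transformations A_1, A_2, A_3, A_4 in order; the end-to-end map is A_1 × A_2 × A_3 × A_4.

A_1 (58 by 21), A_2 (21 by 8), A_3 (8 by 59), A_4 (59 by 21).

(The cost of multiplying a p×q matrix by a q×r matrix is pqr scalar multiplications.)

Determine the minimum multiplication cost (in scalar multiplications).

29400

Adjacent pairs: A_1A_2 = 58·21·8 = 9744; A_2A_3 = 21·8·59 = 9912; A_3A_4 = 8·59·21 = 9912.
Length 3: A_1..A_3: k=1: 0+9912+58·21·59=81774; k=2: 9744+0+58·8·59=37120 → min 37120 | A_2..A_4: k=2: 0+9912+21·8·21=13440; k=3: 9912+0+21·59·21=35931 → min 13440.
Length 4: A_1..A_4: k=1: 0+13440+58·21·21=39018; k=2: 9744+9912+58·8·21=29400; k=3: 37120+0+58·59·21=108982 → min 29400.
Optimal order: ((A_1 × A_2) × (A_3 × A_4)) with cost 29400.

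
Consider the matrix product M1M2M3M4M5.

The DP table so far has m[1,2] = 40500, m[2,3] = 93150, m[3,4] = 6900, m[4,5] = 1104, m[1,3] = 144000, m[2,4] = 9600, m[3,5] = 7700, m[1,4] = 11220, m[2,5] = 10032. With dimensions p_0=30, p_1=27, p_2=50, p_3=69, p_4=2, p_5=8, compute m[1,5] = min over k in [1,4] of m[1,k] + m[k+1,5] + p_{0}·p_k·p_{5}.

11700

m[1,5] = min over k∈[1,4] of m[1,k]+m[k+1,5]+p_{0}·p_k·p_{5}.
k=1: 0 + 10032 + 30·27·8 = 16512; k=2: 40500 + 7700 + 30·50·8 = 60200; k=3: 144000 + 1104 + 30·69·8 = 161664; k=4: 11220 + 0 + 30·2·8 = 11700.
Minimum: 11700 at k=4.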